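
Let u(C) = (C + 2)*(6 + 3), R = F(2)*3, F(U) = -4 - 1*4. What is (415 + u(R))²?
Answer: 47089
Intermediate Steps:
F(U) = -8 (F(U) = -4 - 4 = -8)
R = -24 (R = -8*3 = -24)
u(C) = 18 + 9*C (u(C) = (2 + C)*9 = 18 + 9*C)
(415 + u(R))² = (415 + (18 + 9*(-24)))² = (415 + (18 - 216))² = (415 - 198)² = 217² = 47089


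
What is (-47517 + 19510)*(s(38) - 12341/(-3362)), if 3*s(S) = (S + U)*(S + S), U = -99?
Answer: 10621626743/246 ≈ 4.3177e+7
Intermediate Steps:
s(S) = 2*S*(-99 + S)/3 (s(S) = ((S - 99)*(S + S))/3 = ((-99 + S)*(2*S))/3 = (2*S*(-99 + S))/3 = 2*S*(-99 + S)/3)
(-47517 + 19510)*(s(38) - 12341/(-3362)) = (-47517 + 19510)*((2/3)*38*(-99 + 38) - 12341/(-3362)) = -28007*((2/3)*38*(-61) - 12341*(-1/3362)) = -28007*(-4636/3 + 301/82) = -28007*(-379249/246) = 10621626743/246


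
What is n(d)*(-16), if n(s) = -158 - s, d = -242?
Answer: -1344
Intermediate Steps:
n(d)*(-16) = (-158 - 1*(-242))*(-16) = (-158 + 242)*(-16) = 84*(-16) = -1344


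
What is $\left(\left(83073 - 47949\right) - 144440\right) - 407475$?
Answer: $-516791$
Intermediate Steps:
$\left(\left(83073 - 47949\right) - 144440\right) - 407475 = \left(35124 - 144440\right) - 407475 = -109316 - 407475 = -516791$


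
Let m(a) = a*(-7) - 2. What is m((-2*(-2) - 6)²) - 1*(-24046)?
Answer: 24016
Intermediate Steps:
m(a) = -2 - 7*a (m(a) = -7*a - 2 = -2 - 7*a)
m((-2*(-2) - 6)²) - 1*(-24046) = (-2 - 7*(-2*(-2) - 6)²) - 1*(-24046) = (-2 - 7*(4 - 6)²) + 24046 = (-2 - 7*(-2)²) + 24046 = (-2 - 7*4) + 24046 = (-2 - 28) + 24046 = -30 + 24046 = 24016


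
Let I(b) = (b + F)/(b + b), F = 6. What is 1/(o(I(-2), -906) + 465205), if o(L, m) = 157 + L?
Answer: 1/465361 ≈ 2.1489e-6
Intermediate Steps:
I(b) = (6 + b)/(2*b) (I(b) = (b + 6)/(b + b) = (6 + b)/((2*b)) = (6 + b)*(1/(2*b)) = (6 + b)/(2*b))
1/(o(I(-2), -906) + 465205) = 1/((157 + (1/2)*(6 - 2)/(-2)) + 465205) = 1/((157 + (1/2)*(-1/2)*4) + 465205) = 1/((157 - 1) + 465205) = 1/(156 + 465205) = 1/465361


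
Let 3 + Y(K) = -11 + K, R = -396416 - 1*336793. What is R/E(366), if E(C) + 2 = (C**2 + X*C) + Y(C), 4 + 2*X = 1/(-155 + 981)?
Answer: -605630634/110332307 ≈ -5.4892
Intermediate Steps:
R = -733209 (R = -396416 - 336793 = -733209)
Y(K) = -14 + K (Y(K) = -3 + (-11 + K) = -14 + K)
X = -3303/1652 (X = -2 + 1/(2*(-155 + 981)) = -2 + (1/2)/826 = -2 + (1/2)*(1/826) = -2 + 1/1652 = -3303/1652 ≈ -1.9994)
E(C) = -16 + C**2 - 1651*C/1652 (E(C) = -2 + ((C**2 - 3303*C/1652) + (-14 + C)) = -2 + (-14 + C**2 - 1651*C/1652) = -16 + C**2 - 1651*C/1652)
R/E(366) = -733209/(-16 + 366**2 - 1651/1652*366) = -733209/(-16 + 133956 - 302133/826) = -733209/110332307/826 = -733209*826/110332307 = -605630634/110332307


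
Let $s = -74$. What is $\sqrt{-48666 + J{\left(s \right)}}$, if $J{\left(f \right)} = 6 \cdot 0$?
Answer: $i \sqrt{48666} \approx 220.6 i$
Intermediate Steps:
$J{\left(f \right)} = 0$
$\sqrt{-48666 + J{\left(s \right)}} = \sqrt{-48666 + 0} = \sqrt{-48666} = i \sqrt{48666}$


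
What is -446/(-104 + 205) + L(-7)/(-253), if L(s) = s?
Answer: -112131/25553 ≈ -4.3882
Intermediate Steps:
-446/(-104 + 205) + L(-7)/(-253) = -446/(-104 + 205) - 7/(-253) = -446/101 - 7*(-1/253) = -446*1/101 + 7/253 = -446/101 + 7/253 = -112131/25553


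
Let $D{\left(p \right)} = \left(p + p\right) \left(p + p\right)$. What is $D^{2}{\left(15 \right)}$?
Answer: $810000$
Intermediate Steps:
$D{\left(p \right)} = 4 p^{2}$ ($D{\left(p \right)} = 2 p 2 p = 4 p^{2}$)
$D^{2}{\left(15 \right)} = \left(4 \cdot 15^{2}\right)^{2} = \left(4 \cdot 225\right)^{2} = 900^{2} = 810000$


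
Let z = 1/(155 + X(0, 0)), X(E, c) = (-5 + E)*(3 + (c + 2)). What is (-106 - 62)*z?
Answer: -84/65 ≈ -1.2923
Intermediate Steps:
X(E, c) = (-5 + E)*(5 + c) (X(E, c) = (-5 + E)*(3 + (2 + c)) = (-5 + E)*(5 + c))
z = 1/130 (z = 1/(155 + (-25 - 5*0 + 5*0 + 0*0)) = 1/(155 + (-25 + 0 + 0 + 0)) = 1/(155 - 25) = 1/130 ≈ 0.0076923)
(-106 - 62)*z = (-106 - 62)*(1/130) = -168*1/130 = -84/65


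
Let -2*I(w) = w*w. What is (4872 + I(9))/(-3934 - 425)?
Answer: -3221/2906 ≈ -1.1084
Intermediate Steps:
I(w) = -w²/2 (I(w) = -w*w/2 = -w²/2)
(4872 + I(9))/(-3934 - 425) = (4872 - ½*9²)/(-3934 - 425) = (4872 - ½*81)/(-4359) = (4872 - 81/2)*(-1/4359) = (9663/2)*(-1/4359) = -3221/2906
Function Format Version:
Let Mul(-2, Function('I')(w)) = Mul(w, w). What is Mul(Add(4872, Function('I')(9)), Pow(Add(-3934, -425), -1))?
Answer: Rational(-3221, 2906) ≈ -1.1084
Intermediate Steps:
Function('I')(w) = Mul(Rational(-1, 2), Pow(w, 2)) (Function('I')(w) = Mul(Rational(-1, 2), Mul(w, w)) = Mul(Rational(-1, 2), Pow(w, 2)))
Mul(Add(4872, Function('I')(9)), Pow(Add(-3934, -425), -1)) = Mul(Add(4872, Mul(Rational(-1, 2), Pow(9, 2))), Pow(Add(-3934, -425), -1)) = Mul(Add(4872, Mul(Rational(-1, 2), 81)), Pow(-4359, -1)) = Mul(Add(4872, Rational(-81, 2)), Rational(-1, 4359)) = Mul(Rational(9663, 2), Rational(-1, 4359)) = Rational(-3221, 2906)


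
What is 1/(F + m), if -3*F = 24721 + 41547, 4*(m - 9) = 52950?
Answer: -6/53057 ≈ -0.00011309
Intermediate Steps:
m = 26493/2 (m = 9 + (¼)*52950 = 9 + 26475/2 = 26493/2 ≈ 13247.)
F = -66268/3 (F = -(24721 + 41547)/3 = -⅓*66268 = -66268/3 ≈ -22089.)
1/(F + m) = 1/(-66268/3 + 26493/2) = 1/(-53057/6) = -6/53057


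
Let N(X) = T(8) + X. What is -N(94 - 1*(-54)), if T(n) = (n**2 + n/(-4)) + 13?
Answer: -223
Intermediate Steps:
T(n) = 13 + n**2 - n/4 (T(n) = (n**2 - n/4) + 13 = 13 + n**2 - n/4)
N(X) = 75 + X (N(X) = (13 + 8**2 - 1/4*8) + X = (13 + 64 - 2) + X = 75 + X)
-N(94 - 1*(-54)) = -(75 + (94 - 1*(-54))) = -(75 + (94 + 54)) = -(75 + 148) = -1*223 = -223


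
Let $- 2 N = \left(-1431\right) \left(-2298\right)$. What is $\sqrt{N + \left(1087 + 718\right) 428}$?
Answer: $i \sqrt{871679} \approx 933.64 i$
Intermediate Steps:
$N = -1644219$ ($N = - \frac{\left(-1431\right) \left(-2298\right)}{2} = \left(- \frac{1}{2}\right) 3288438 = -1644219$)
$\sqrt{N + \left(1087 + 718\right) 428} = \sqrt{-1644219 + \left(1087 + 718\right) 428} = \sqrt{-1644219 + 1805 \cdot 428} = \sqrt{-1644219 + 772540} = \sqrt{-871679} = i \sqrt{871679}$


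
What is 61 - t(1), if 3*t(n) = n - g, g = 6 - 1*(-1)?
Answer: 63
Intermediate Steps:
g = 7 (g = 6 + 1 = 7)
t(n) = -7/3 + n/3 (t(n) = (n - 1*7)/3 = (n - 7)/3 = (-7 + n)/3 = -7/3 + n/3)
61 - t(1) = 61 - (-7/3 + (1/3)*1) = 61 - (-7/3 + 1/3) = 61 - 1*(-2) = 61 + 2 = 63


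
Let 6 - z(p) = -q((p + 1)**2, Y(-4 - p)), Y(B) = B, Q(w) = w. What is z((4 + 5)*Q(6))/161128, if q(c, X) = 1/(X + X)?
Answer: 695/18690848 ≈ 3.7184e-5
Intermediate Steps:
q(c, X) = 1/(2*X)
z(p) = 6 + 1/(2*(-4 - p)) (z(p) = 6 - (-1)*1/(2*(-4 - p)) = 6 - (-1)/(2*(-4 - p)) = 6 + 1/(2*(-4 - p)))
z((4 + 5)*Q(6))/161128 = ((47 + 12*((4 + 5)*6))/(2*(4 + (4 + 5)*6)))/161128 = ((47 + 12*(9*6))/(2*(4 + 9*6)))*(1/161128) = ((47 + 12*54)/(2*(4 + 54)))*(1/161128) = ((1/2)*(47 + 648)/58)*(1/161128) = ((1/2)*(1/58)*695)*(1/161128) = (695/116)*(1/161128) = 695/18690848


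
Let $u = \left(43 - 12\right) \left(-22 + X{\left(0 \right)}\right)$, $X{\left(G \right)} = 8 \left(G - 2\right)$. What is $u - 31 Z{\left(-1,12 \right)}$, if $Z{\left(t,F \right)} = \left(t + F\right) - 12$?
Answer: $-1147$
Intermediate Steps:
$Z{\left(t,F \right)} = -12 + F + t$ ($Z{\left(t,F \right)} = \left(F + t\right) - 12 = -12 + F + t$)
$X{\left(G \right)} = -16 + 8 G$ ($X{\left(G \right)} = 8 \left(-2 + G\right) = -16 + 8 G$)
$u = -1178$ ($u = \left(43 - 12\right) \left(-22 + \left(-16 + 8 \cdot 0\right)\right) = 31 \left(-22 + \left(-16 + 0\right)\right) = 31 \left(-22 - 16\right) = 31 \left(-38\right) = -1178$)
$u - 31 Z{\left(-1,12 \right)} = -1178 - 31 \left(-12 + 12 - 1\right) = -1178 - -31 = -1178 + 31 = -1147$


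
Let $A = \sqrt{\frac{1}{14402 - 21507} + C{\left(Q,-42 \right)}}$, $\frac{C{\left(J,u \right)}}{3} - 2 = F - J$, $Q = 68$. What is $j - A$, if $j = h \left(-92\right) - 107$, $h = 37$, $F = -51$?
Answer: $-3511 - \frac{4 i \sqrt{22600570}}{1015} \approx -3511.0 - 18.735 i$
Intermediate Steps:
$j = -3511$ ($j = 37 \left(-92\right) - 107 = -3404 - 107 = -3511$)
$C{\left(J,u \right)} = -147 - 3 J$ ($C{\left(J,u \right)} = 6 + 3 \left(-51 - J\right) = 6 - \left(153 + 3 J\right) = -147 - 3 J$)
$A = \frac{4 i \sqrt{22600570}}{1015}$ ($A = \sqrt{\frac{1}{14402 - 21507} - 351} = \sqrt{\frac{1}{-7105} - 351} = \sqrt{- \frac{1}{7105} - 351} = \sqrt{- \frac{2493856}{7105}} = \frac{4 i \sqrt{22600570}}{1015} \approx 18.735 i$)
$j - A = -3511 - \frac{4 i \sqrt{22600570}}{1015}$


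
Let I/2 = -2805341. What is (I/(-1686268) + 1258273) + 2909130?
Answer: 3513681966343/843134 ≈ 4.1674e+6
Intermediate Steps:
I = -5610682 (I = 2*(-2805341) = -5610682)
(I/(-1686268) + 1258273) + 2909130 = (-5610682/(-1686268) + 1258273) + 2909130 = (-5610682*(-1/1686268) + 1258273) + 2909130 = (2805341/843134 + 1258273) + 2909130 = 1060895552923/843134 + 2909130 = 3513681966343/843134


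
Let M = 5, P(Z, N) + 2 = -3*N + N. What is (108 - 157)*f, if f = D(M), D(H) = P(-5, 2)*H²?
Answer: 7350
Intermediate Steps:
P(Z, N) = -2 - 2*N (P(Z, N) = -2 + (-3*N + N) = -2 - 2*N)
D(H) = -6*H² (D(H) = (-2 - 2*2)*H² = (-2 - 4)*H² = -6*H²)
f = -150 (f = -6*5² = -6*25 = -150)
(108 - 157)*f = (108 - 157)*(-150) = -49*(-150) = 7350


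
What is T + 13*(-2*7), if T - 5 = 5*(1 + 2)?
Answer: -162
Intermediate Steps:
T = 20 (T = 5 + 5*(1 + 2) = 5 + 5*3 = 5 + 15 = 20)
T + 13*(-2*7) = 20 + 13*(-2*7) = 20 + 13*(-14) = 20 - 182 = -162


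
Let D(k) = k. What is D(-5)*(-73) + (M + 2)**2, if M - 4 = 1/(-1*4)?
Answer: 6369/16 ≈ 398.06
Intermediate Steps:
M = 15/4 (M = 4 + 1/(-1*4) = 4 + 1/(-4) = 4 - 1/4 = 15/4 ≈ 3.7500)
D(-5)*(-73) + (M + 2)**2 = -5*(-73) + (15/4 + 2)**2 = 365 + (23/4)**2 = 365 + 529/16 = 6369/16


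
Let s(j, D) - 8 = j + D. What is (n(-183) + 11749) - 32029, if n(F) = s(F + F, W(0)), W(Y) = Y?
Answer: -20638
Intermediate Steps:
s(j, D) = 8 + D + j (s(j, D) = 8 + (j + D) = 8 + (D + j) = 8 + D + j)
n(F) = 8 + 2*F (n(F) = 8 + 0 + (F + F) = 8 + 0 + 2*F = 8 + 2*F)
(n(-183) + 11749) - 32029 = ((8 + 2*(-183)) + 11749) - 32029 = ((8 - 366) + 11749) - 32029 = (-358 + 11749) - 32029 = 11391 - 32029 = -20638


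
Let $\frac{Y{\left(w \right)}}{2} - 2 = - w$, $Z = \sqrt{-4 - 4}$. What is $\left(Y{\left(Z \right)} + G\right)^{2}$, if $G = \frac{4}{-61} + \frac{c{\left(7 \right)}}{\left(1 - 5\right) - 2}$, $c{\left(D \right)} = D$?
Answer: $\frac{\left(1013 - 1464 i \sqrt{2}\right)^{2}}{133956} \approx -24.34 - 31.314 i$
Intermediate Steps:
$Z = 2 i \sqrt{2}$ ($Z = \sqrt{-8} = 2 i \sqrt{2} \approx 2.8284 i$)
$Y{\left(w \right)} = 4 - 2 w$ ($Y{\left(w \right)} = 4 + 2 \left(- w\right) = 4 - 2 w$)
$G = - \frac{451}{366}$ ($G = \frac{4}{-61} + \frac{7}{\left(1 - 5\right) - 2} = 4 \left(- \frac{1}{61}\right) + \frac{7}{-4 - 2} = - \frac{4}{61} + \frac{7}{-6} = - \frac{4}{61} + 7 \left(- \frac{1}{6}\right) = - \frac{4}{61} - \frac{7}{6} = - \frac{451}{366} \approx -1.2322$)
$\left(Y{\left(Z \right)} + G\right)^{2} = \left(\left(4 - 2 \cdot 2 i \sqrt{2}\right) - \frac{451}{366}\right)^{2} = \left(\left(4 - 4 i \sqrt{2}\right) - \frac{451}{366}\right)^{2} = \left(\frac{1013}{366} - 4 i \sqrt{2}\right)^{2}$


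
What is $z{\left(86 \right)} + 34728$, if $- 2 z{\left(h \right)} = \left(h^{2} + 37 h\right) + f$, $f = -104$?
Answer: $29491$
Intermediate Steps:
$z{\left(h \right)} = 52 - \frac{37 h}{2} - \frac{h^{2}}{2}$ ($z{\left(h \right)} = - \frac{\left(h^{2} + 37 h\right) - 104}{2} = - \frac{-104 + h^{2} + 37 h}{2} = 52 - \frac{37 h}{2} - \frac{h^{2}}{2}$)
$z{\left(86 \right)} + 34728 = \left(52 - 1591 - \frac{86^{2}}{2}\right) + 34728 = \left(52 - 1591 - 3698\right) + 34728 = -5237 + 34728 = 29491$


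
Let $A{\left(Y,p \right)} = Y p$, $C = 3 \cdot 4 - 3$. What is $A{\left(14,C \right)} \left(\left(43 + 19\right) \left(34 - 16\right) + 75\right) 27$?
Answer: $4051782$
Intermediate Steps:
$C = 9$ ($C = 12 - 3 = 9$)
$A{\left(14,C \right)} \left(\left(43 + 19\right) \left(34 - 16\right) + 75\right) 27 = 14 \cdot 9 \left(\left(43 + 19\right) \left(34 - 16\right) + 75\right) 27 = 126 \left(62 \cdot 18 + 75\right) 27 = 126 \left(1116 + 75\right) 27 = 126 \cdot 1191 \cdot 27 = 150066 \cdot 27 = 4051782$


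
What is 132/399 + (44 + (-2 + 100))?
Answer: 18930/133 ≈ 142.33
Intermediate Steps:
132/399 + (44 + (-2 + 100)) = 132*(1/399) + (44 + 98) = 44/133 + 142 = 18930/133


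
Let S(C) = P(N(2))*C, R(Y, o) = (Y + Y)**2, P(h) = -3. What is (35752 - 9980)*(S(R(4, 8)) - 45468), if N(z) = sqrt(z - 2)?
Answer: -1176749520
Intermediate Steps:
N(z) = sqrt(-2 + z)
R(Y, o) = 4*Y**2 (R(Y, o) = (2*Y)**2 = 4*Y**2)
S(C) = -3*C
(35752 - 9980)*(S(R(4, 8)) - 45468) = (35752 - 9980)*(-12*4**2 - 45468) = 25772*(-12*16 - 45468) = 25772*(-3*64 - 45468) = 25772*(-192 - 45468) = 25772*(-45660) = -1176749520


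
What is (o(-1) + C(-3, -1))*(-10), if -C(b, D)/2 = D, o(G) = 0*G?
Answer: -20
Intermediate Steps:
o(G) = 0
C(b, D) = -2*D
(o(-1) + C(-3, -1))*(-10) = (0 - 2*(-1))*(-10) = (0 + 2)*(-10) = 2*(-10) = -20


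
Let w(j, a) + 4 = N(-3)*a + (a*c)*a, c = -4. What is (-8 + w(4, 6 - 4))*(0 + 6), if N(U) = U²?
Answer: -60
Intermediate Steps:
w(j, a) = -4 - 4*a² + 9*a (w(j, a) = -4 + ((-3)²*a + (a*(-4))*a) = -4 + (9*a + (-4*a)*a) = -4 + (9*a - 4*a²) = -4 + (-4*a² + 9*a) = -4 - 4*a² + 9*a)
(-8 + w(4, 6 - 4))*(0 + 6) = (-8 + (-4 - 4*(6 - 4)² + 9*(6 - 4)))*(0 + 6) = (-8 + (-4 - 4*2² + 9*2))*6 = (-8 + (-4 - 4*4 + 18))*6 = (-8 + (-4 - 16 + 18))*6 = (-8 - 2)*6 = -10*6 = -60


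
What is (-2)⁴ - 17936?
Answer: -17920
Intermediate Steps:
(-2)⁴ - 17936 = 16 - 17936 = -17920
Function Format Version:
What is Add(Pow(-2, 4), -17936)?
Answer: -17920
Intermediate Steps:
Add(Pow(-2, 4), -17936) = Add(16, -17936) = -17920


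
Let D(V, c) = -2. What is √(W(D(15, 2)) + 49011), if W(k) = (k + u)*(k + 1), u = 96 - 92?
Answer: √49009 ≈ 221.38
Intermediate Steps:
u = 4
W(k) = (1 + k)*(4 + k) (W(k) = (k + 4)*(k + 1) = (4 + k)*(1 + k) = (1 + k)*(4 + k))
√(W(D(15, 2)) + 49011) = √((4 + (-2)² + 5*(-2)) + 49011) = √((4 + 4 - 10) + 49011) = √(-2 + 49011) = √49009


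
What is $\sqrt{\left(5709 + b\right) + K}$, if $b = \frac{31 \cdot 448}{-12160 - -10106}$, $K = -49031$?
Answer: $\frac{i \sqrt{45700101226}}{1027} \approx 208.16 i$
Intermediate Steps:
$b = - \frac{6944}{1027}$ ($b = \frac{13888}{-12160 + 10106} = \frac{13888}{-2054} = 13888 \left(- \frac{1}{2054}\right) = - \frac{6944}{1027} \approx -6.7614$)
$\sqrt{\left(5709 + b\right) + K} = \sqrt{\left(5709 - \frac{6944}{1027}\right) - 49031} = \sqrt{\frac{5856199}{1027} - 49031} = \sqrt{- \frac{44498638}{1027}} = \frac{i \sqrt{45700101226}}{1027}$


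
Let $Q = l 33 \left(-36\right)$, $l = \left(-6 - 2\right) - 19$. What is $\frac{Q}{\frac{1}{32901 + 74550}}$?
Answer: $3446598276$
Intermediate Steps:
$l = -27$ ($l = \left(-6 - 2\right) - 19 = -8 - 19 = -27$)
$Q = 32076$ ($Q = \left(-27\right) 33 \left(-36\right) = \left(-891\right) \left(-36\right) = 32076$)
$\frac{Q}{\frac{1}{32901 + 74550}} = \frac{32076}{\frac{1}{32901 + 74550}} = \frac{32076}{\frac{1}{107451}} = 32076 \frac{1}{\frac{1}{107451}} = 32076 \cdot 107451 = 3446598276$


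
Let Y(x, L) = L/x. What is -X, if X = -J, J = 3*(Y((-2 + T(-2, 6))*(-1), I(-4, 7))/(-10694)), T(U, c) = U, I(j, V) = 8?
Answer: -3/5347 ≈ -0.00056106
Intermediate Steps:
J = -3/5347 (J = 3*((8/(((-2 - 2)*(-1))))/(-10694)) = 3*((8/((-4*(-1))))*(-1/10694)) = 3*((8/4)*(-1/10694)) = 3*((8*(1/4))*(-1/10694)) = 3*(2*(-1/10694)) = 3*(-1/5347) = -3/5347 ≈ -0.00056106)
X = 3/5347 (X = -1*(-3/5347) = 3/5347 ≈ 0.00056106)
-X = -1*3/5347 = -3/5347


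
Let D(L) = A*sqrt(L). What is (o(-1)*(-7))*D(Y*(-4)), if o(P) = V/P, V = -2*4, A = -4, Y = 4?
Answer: 896*I ≈ 896.0*I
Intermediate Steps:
V = -8
D(L) = -4*sqrt(L)
o(P) = -8/P
(o(-1)*(-7))*D(Y*(-4)) = (-8/(-1)*(-7))*(-4*4*I) = (-8*(-1)*(-7))*(-16*I) = (8*(-7))*(-16*I) = -(-896)*I = 896*I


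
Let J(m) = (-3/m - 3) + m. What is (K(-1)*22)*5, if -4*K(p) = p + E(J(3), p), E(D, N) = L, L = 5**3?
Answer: -3410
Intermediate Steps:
L = 125
J(m) = -3 + m - 3/m (J(m) = (-3 - 3/m) + m = -3 + m - 3/m)
E(D, N) = 125
K(p) = -125/4 - p/4 (K(p) = -(p + 125)/4 = -(125 + p)/4 = -125/4 - p/4)
(K(-1)*22)*5 = ((-125/4 - 1/4*(-1))*22)*5 = ((-125/4 + 1/4)*22)*5 = -31*22*5 = -682*5 = -3410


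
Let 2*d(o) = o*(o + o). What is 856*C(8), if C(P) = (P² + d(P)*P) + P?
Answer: 499904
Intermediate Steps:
d(o) = o² (d(o) = (o*(o + o))/2 = (o*(2*o))/2 = (2*o²)/2 = o²)
C(P) = P + P² + P³ (C(P) = (P² + P²*P) + P = (P² + P³) + P = P + P² + P³)
856*C(8) = 856*(8*(1 + 8 + 8²)) = 856*(8*(1 + 8 + 64)) = 856*(8*73) = 856*584 = 499904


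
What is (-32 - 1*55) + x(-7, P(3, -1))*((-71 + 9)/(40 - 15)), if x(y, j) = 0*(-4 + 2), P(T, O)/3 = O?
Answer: -87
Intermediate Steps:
P(T, O) = 3*O
x(y, j) = 0 (x(y, j) = 0*(-2) = 0)
(-32 - 1*55) + x(-7, P(3, -1))*((-71 + 9)/(40 - 15)) = (-32 - 1*55) + 0*((-71 + 9)/(40 - 15)) = (-32 - 55) + 0*(-62/25) = -87 + 0*(-62*1/25) = -87 + 0*(-62/25) = -87 + 0 = -87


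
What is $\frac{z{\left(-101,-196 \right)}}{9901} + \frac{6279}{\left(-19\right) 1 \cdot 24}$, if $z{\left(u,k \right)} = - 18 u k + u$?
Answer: $- \frac{74900001}{1504952} \approx -49.769$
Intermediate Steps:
$z{\left(u,k \right)} = u - 18 k u$ ($z{\left(u,k \right)} = - 18 k u + u = u - 18 k u$)
$\frac{z{\left(-101,-196 \right)}}{9901} + \frac{6279}{\left(-19\right) 1 \cdot 24} = \frac{\left(-101\right) \left(1 - -3528\right)}{9901} + \frac{6279}{\left(-19\right) 1 \cdot 24} = - 101 \left(1 + 3528\right) \frac{1}{9901} + \frac{6279}{\left(-19\right) 24} = \left(-101\right) 3529 \cdot \frac{1}{9901} + \frac{6279}{-456} = \left(-356429\right) \frac{1}{9901} + 6279 \left(- \frac{1}{456}\right) = - \frac{356429}{9901} - \frac{2093}{152} = - \frac{74900001}{1504952}$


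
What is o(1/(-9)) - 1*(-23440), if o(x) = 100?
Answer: 23540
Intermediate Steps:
o(1/(-9)) - 1*(-23440) = 100 - 1*(-23440) = 100 + 23440 = 23540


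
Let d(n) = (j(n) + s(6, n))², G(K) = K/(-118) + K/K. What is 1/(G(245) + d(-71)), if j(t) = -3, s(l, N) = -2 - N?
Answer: 118/513881 ≈ 0.00022963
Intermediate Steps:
G(K) = 1 - K/118 (G(K) = K*(-1/118) + 1 = -K/118 + 1 = 1 - K/118)
d(n) = (-5 - n)² (d(n) = (-3 + (-2 - n))² = (-5 - n)²)
1/(G(245) + d(-71)) = 1/((1 - 1/118*245) + (5 - 71)²) = 1/((1 - 245/118) + (-66)²) = 1/(-127/118 + 4356) = 1/(513881/118) = 118/513881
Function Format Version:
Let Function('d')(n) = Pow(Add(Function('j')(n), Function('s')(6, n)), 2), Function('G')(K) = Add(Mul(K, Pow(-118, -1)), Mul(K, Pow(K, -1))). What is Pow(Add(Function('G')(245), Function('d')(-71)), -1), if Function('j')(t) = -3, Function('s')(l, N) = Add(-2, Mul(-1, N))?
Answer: Rational(118, 513881) ≈ 0.00022963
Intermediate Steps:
Function('G')(K) = Add(1, Mul(Rational(-1, 118), K)) (Function('G')(K) = Add(Mul(K, Rational(-1, 118)), 1) = Add(Mul(Rational(-1, 118), K), 1) = Add(1, Mul(Rational(-1, 118), K)))
Function('d')(n) = Pow(Add(-5, Mul(-1, n)), 2) (Function('d')(n) = Pow(Add(-3, Add(-2, Mul(-1, n))), 2) = Pow(Add(-5, Mul(-1, n)), 2))
Pow(Add(Function('G')(245), Function('d')(-71)), -1) = Pow(Add(Add(1, Mul(Rational(-1, 118), 245)), Pow(Add(5, -71), 2)), -1) = Pow(Add(Add(1, Rational(-245, 118)), Pow(-66, 2)), -1) = Pow(Add(Rational(-127, 118), 4356), -1) = Pow(Rational(513881, 118), -1) = Rational(118, 513881)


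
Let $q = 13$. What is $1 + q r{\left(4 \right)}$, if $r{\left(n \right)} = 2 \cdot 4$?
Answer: $105$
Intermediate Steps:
$r{\left(n \right)} = 8$
$1 + q r{\left(4 \right)} = 1 + 13 \cdot 8 = 1 + 104 = 105$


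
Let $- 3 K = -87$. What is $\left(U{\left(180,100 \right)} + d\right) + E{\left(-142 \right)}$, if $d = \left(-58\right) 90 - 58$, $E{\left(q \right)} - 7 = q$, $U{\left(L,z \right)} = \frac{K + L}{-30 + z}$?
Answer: $- \frac{378701}{70} \approx -5410.0$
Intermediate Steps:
$K = 29$ ($K = \left(- \frac{1}{3}\right) \left(-87\right) = 29$)
$U{\left(L,z \right)} = \frac{29 + L}{-30 + z}$
$E{\left(q \right)} = 7 + q$
$d = -5278$ ($d = -5220 - 58 = -5278$)
$\left(U{\left(180,100 \right)} + d\right) + E{\left(-142 \right)} = \left(\frac{29 + 180}{-30 + 100} - 5278\right) + \left(7 - 142\right) = \left(\frac{1}{70} \cdot 209 - 5278\right) - 135 = \left(\frac{209}{70} - 5278\right) - 135 = - \frac{369251}{70} - 135 = - \frac{378701}{70}$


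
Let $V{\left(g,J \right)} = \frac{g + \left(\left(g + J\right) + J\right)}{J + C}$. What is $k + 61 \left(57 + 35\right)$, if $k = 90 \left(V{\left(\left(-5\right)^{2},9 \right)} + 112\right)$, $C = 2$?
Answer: $\frac{178732}{11} \approx 16248.0$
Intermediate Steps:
$V{\left(g,J \right)} = \frac{2 J + 2 g}{2 + J}$ ($V{\left(g,J \right)} = \frac{g + \left(\left(g + J\right) + J\right)}{J + 2} = \frac{g + \left(\left(J + g\right) + J\right)}{2 + J} = \frac{g + \left(g + 2 J\right)}{2 + J} = \frac{2 J + 2 g}{2 + J}$)
$k = \frac{117000}{11}$ ($k = 90 \left(\frac{2 \left(9 + \left(-5\right)^{2}\right)}{2 + 9} + 112\right) = 90 \left(\frac{2 \left(9 + 25\right)}{11} + 112\right) = 90 \left(2 \cdot \frac{1}{11} \cdot 34 + 112\right) = 90 \left(\frac{68}{11} + 112\right) = 90 \cdot \frac{1300}{11} = \frac{117000}{11} \approx 10636.0$)
$k + 61 \left(57 + 35\right) = \frac{117000}{11} + 61 \left(57 + 35\right) = \frac{117000}{11} + 61 \cdot 92 = \frac{117000}{11} + 5612 = \frac{178732}{11}$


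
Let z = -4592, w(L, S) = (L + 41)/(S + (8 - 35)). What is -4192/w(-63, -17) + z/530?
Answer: -2224056/265 ≈ -8392.7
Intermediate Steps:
w(L, S) = (41 + L)/(-27 + S) (w(L, S) = (41 + L)/(S - 27) = (41 + L)/(-27 + S))
-4192/w(-63, -17) + z/530 = -4192*(-27 - 17)/(41 - 63) - 4592/530 = -4192/(-22/(-44)) - 4592*1/530 = -4192/((-1/44*(-22))) - 2296/265 = -4192/½ - 2296/265 = -4192*2 - 2296/265 = -8384 - 2296/265 = -2224056/265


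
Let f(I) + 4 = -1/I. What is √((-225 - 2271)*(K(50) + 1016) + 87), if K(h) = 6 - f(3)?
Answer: I*√2561641 ≈ 1600.5*I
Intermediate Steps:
f(I) = -4 - 1/I
K(h) = 31/3 (K(h) = 6 - (-4 - 1/3) = 6 - (-4 - 1*⅓) = 6 - (-4 - ⅓) = 6 - 1*(-13/3) = 6 + 13/3 = 31/3)
√((-225 - 2271)*(K(50) + 1016) + 87) = √((-225 - 2271)*(31/3 + 1016) + 87) = √(-2496*3079/3 + 87) = √(-2561728 + 87) = √(-2561641) = I*√2561641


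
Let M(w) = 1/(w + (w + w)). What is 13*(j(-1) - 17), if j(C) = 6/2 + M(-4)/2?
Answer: -4381/24 ≈ -182.54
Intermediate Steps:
M(w) = 1/(3*w) (M(w) = 1/(w + 2*w) = 1/(3*w))
j(C) = 71/24 (j(C) = 6/2 + ((⅓)/(-4))/2 = 6*(½) + ((⅓)*(-¼))*(½) = 3 - 1/12*½ = 3 - 1/24 = 71/24)
13*(j(-1) - 17) = 13*(71/24 - 17) = 13*(-337/24) = -4381/24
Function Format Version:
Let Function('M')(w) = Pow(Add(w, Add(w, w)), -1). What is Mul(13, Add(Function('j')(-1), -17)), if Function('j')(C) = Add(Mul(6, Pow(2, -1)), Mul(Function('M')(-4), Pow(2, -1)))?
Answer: Rational(-4381, 24) ≈ -182.54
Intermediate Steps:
Function('M')(w) = Mul(Rational(1, 3), Pow(w, -1)) (Function('M')(w) = Pow(Add(w, Mul(2, w)), -1) = Pow(Mul(3, w), -1) = Mul(Rational(1, 3), Pow(w, -1)))
Function('j')(C) = Rational(71, 24) (Function('j')(C) = Add(Mul(6, Pow(2, -1)), Mul(Mul(Rational(1, 3), Pow(-4, -1)), Pow(2, -1))) = Add(Mul(6, Rational(1, 2)), Mul(Mul(Rational(1, 3), Rational(-1, 4)), Rational(1, 2))) = Add(3, Mul(Rational(-1, 12), Rational(1, 2))) = Add(3, Rational(-1, 24)) = Rational(71, 24))
Mul(13, Add(Function('j')(-1), -17)) = Mul(13, Add(Rational(71, 24), -17)) = Mul(13, Rational(-337, 24)) = Rational(-4381, 24)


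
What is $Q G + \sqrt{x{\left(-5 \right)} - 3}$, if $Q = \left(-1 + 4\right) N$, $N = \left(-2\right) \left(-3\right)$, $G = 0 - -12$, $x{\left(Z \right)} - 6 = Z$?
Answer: $216 + i \sqrt{2} \approx 216.0 + 1.4142 i$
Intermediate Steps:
$x{\left(Z \right)} = 6 + Z$
$G = 12$ ($G = 0 + 12 = 12$)
$N = 6$
$Q = 18$ ($Q = \left(-1 + 4\right) 6 = 3 \cdot 6 = 18$)
$Q G + \sqrt{x{\left(-5 \right)} - 3} = 18 \cdot 12 + \sqrt{\left(6 - 5\right) - 3} = 216 + \sqrt{1 - 3} = 216 + \sqrt{-2} = 216 + i \sqrt{2}$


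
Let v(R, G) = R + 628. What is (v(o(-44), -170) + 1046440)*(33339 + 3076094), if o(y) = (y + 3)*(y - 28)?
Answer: 3264966838660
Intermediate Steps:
o(y) = (-28 + y)*(3 + y) (o(y) = (3 + y)*(-28 + y) = (-28 + y)*(3 + y))
v(R, G) = 628 + R
(v(o(-44), -170) + 1046440)*(33339 + 3076094) = ((628 + (-84 + (-44)**2 - 25*(-44))) + 1046440)*(33339 + 3076094) = ((628 + (-84 + 1936 + 1100)) + 1046440)*3109433 = ((628 + 2952) + 1046440)*3109433 = (3580 + 1046440)*3109433 = 1050020*3109433 = 3264966838660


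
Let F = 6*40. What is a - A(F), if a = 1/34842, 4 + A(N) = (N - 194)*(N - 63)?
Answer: -283544195/34842 ≈ -8138.0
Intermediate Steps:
F = 240
A(N) = -4 + (-194 + N)*(-63 + N) (A(N) = -4 + (N - 194)*(N - 63) = -4 + (-194 + N)*(-63 + N))
a = 1/34842 ≈ 2.8701e-5
a - A(F) = 1/34842 - (12218 + 240² - 257*240) = 1/34842 - (12218 + 57600 - 61680) = 1/34842 - 1*8138 = 1/34842 - 8138 = -283544195/34842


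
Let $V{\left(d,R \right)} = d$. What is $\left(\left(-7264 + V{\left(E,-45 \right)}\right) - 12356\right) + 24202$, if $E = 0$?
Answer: $4582$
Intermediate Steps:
$\left(\left(-7264 + V{\left(E,-45 \right)}\right) - 12356\right) + 24202 = \left(\left(-7264 + 0\right) - 12356\right) + 24202 = \left(-7264 - 12356\right) + 24202 = -19620 + 24202 = 4582$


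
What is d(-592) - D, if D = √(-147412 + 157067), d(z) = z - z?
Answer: -√9655 ≈ -98.260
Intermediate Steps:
d(z) = 0
D = √9655 ≈ 98.260
d(-592) - D = 0 - √9655 = -√9655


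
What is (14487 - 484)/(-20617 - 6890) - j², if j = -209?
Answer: -1201547270/27507 ≈ -43682.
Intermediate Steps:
(14487 - 484)/(-20617 - 6890) - j² = (14487 - 484)/(-20617 - 6890) - 1*(-209)² = 14003/(-27507) - 1*43681 = 14003*(-1/27507) - 43681 = -14003/27507 - 43681 = -1201547270/27507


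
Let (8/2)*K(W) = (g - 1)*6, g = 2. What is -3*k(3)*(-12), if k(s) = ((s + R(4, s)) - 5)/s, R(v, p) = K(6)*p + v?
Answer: 78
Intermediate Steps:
K(W) = 3/2 (K(W) = ((2 - 1)*6)/4 = (1*6)/4 = (¼)*6 = 3/2)
R(v, p) = v + 3*p/2 (R(v, p) = 3*p/2 + v = v + 3*p/2)
k(s) = (-1 + 5*s/2)/s (k(s) = ((s + (4 + 3*s/2)) - 5)/s = ((4 + 5*s/2) - 5)/s = (-1 + 5*s/2)/s)
-3*k(3)*(-12) = -3*(5/2 - 1/3)*(-12) = -3*(5/2 - 1*⅓)*(-12) = -3*(5/2 - ⅓)*(-12) = -3*13/6*(-12) = -13/2*(-12) = 78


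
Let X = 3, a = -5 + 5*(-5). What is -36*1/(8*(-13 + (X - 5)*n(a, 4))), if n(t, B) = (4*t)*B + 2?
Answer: -9/1886 ≈ -0.0047720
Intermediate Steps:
a = -30 (a = -5 - 25 = -30)
n(t, B) = 2 + 4*B*t (n(t, B) = 4*B*t + 2 = 2 + 4*B*t)
-36*1/(8*(-13 + (X - 5)*n(a, 4))) = -36*1/(8*(-13 + (3 - 5)*(2 + 4*4*(-30)))) = -36*1/(8*(-13 - 2*(2 - 480))) = -36*1/(8*(-13 - 2*(-478))) = -36*1/(8*(-13 + 956)) = -36/(943*8) = -36/7544 = -36*1/7544 = -9/1886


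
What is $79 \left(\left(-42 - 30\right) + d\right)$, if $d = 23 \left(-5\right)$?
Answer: $-14773$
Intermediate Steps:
$d = -115$
$79 \left(\left(-42 - 30\right) + d\right) = 79 \left(\left(-42 - 30\right) - 115\right) = 79 \left(-72 - 115\right) = 79 \left(-187\right) = -14773$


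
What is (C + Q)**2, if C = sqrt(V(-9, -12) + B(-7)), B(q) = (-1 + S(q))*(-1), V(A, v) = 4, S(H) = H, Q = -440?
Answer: 193612 - 1760*sqrt(3) ≈ 1.9056e+5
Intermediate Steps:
B(q) = 1 - q (B(q) = (-1 + q)*(-1) = 1 - q)
C = 2*sqrt(3) (C = sqrt(4 + (1 - 1*(-7))) = sqrt(4 + (1 + 7)) = sqrt(4 + 8) = sqrt(12) = 2*sqrt(3) ≈ 3.4641)
(C + Q)**2 = (2*sqrt(3) - 440)**2 = (-440 + 2*sqrt(3))**2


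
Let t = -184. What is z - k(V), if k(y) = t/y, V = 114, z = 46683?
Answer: 2661023/57 ≈ 46685.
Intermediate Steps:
k(y) = -184/y
z - k(V) = 46683 - (-184)/114 = 46683 - 1*(-92/57) = 46683 + 92/57 = 2661023/57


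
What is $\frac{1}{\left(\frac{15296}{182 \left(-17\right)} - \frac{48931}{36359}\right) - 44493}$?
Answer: $- \frac{56247373}{2502968136778} \approx -2.2472 \cdot 10^{-5}$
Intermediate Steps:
$\frac{1}{\left(\frac{15296}{182 \left(-17\right)} - \frac{48931}{36359}\right) - 44493} = \frac{1}{\left(\frac{15296}{-3094} - \frac{48931}{36359}\right) - 44493} = \frac{1}{\left(15296 \left(- \frac{1}{3094}\right) - \frac{48931}{36359}\right) - 44493} = \frac{1}{\left(- \frac{7648}{1547} - \frac{48931}{36359}\right) - 44493} = \frac{1}{- \frac{353769889}{56247373} - 44493} = \frac{1}{- \frac{2502968136778}{56247373}} = - \frac{56247373}{2502968136778}$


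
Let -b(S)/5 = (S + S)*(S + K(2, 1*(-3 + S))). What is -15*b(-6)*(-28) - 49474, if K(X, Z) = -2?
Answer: -251074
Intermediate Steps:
b(S) = -10*S*(-2 + S) (b(S) = -5*(S + S)*(S - 2) = -5*2*S*(-2 + S) = -10*S*(-2 + S))
-15*b(-6)*(-28) - 49474 = -150*(-6)*(2 - 1*(-6))*(-28) - 49474 = -150*(-6)*(2 + 6)*(-28) - 49474 = -150*(-6)*8*(-28) - 49474 = -15*(-480)*(-28) - 49474 = 7200*(-28) - 49474 = -201600 - 49474 = -251074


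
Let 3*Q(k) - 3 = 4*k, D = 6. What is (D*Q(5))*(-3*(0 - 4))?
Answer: 552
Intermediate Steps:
Q(k) = 1 + 4*k/3 (Q(k) = 1 + (4*k)/3 = 1 + 4*k/3)
(D*Q(5))*(-3*(0 - 4)) = (6*(1 + (4/3)*5))*(-3*(0 - 4)) = (6*(1 + 20/3))*(-3*(-4)) = (6*(23/3))*12 = 46*12 = 552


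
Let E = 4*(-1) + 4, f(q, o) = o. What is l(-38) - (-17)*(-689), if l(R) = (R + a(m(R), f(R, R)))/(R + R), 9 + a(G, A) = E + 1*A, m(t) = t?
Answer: -890103/76 ≈ -11712.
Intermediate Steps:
E = 0 (E = -4 + 4 = 0)
a(G, A) = -9 + A (a(G, A) = -9 + (0 + 1*A) = -9 + (0 + A) = -9 + A)
l(R) = (-9 + 2*R)/(2*R) (l(R) = (R + (-9 + R))/(R + R) = (-9 + 2*R)/((2*R)) = (-9 + 2*R)*(1/(2*R)) = (-9 + 2*R)/(2*R))
l(-38) - (-17)*(-689) = (-9/2 - 38)/(-38) - (-17)*(-689) = -1/38*(-85/2) - 1*11713 = 85/76 - 11713 = -890103/76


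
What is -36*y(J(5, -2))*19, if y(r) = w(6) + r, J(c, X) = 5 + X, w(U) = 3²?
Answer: -8208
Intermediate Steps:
w(U) = 9
y(r) = 9 + r
-36*y(J(5, -2))*19 = -36*(9 + (5 - 2))*19 = -36*(9 + 3)*19 = -36*12*19 = -432*19 = -8208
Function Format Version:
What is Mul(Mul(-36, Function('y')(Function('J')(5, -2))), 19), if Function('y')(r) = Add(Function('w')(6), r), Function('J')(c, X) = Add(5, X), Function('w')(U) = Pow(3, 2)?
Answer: -8208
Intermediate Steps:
Function('w')(U) = 9
Function('y')(r) = Add(9, r)
Mul(Mul(-36, Function('y')(Function('J')(5, -2))), 19) = Mul(Mul(-36, Add(9, Add(5, -2))), 19) = Mul(Mul(-36, Add(9, 3)), 19) = Mul(Mul(-36, 12), 19) = Mul(-432, 19) = -8208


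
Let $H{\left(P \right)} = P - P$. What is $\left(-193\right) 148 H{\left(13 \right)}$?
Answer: $0$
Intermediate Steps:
$H{\left(P \right)} = 0$
$\left(-193\right) 148 H{\left(13 \right)} = \left(-193\right) 148 \cdot 0 = \left(-28564\right) 0 = 0$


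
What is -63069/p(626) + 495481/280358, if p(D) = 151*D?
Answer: 7288484576/6625280077 ≈ 1.1001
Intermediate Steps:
-63069/p(626) + 495481/280358 = -63069/(151*626) + 495481/280358 = -63069/94526 + 495481*(1/280358) = -63069*1/94526 + 495481/280358 = -63069/94526 + 495481/280358 = 7288484576/6625280077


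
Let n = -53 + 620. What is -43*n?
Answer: -24381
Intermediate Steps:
n = 567
-43*n = -43*567 = -24381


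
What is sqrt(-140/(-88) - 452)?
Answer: 3*I*sqrt(24222)/22 ≈ 21.223*I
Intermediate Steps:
sqrt(-140/(-88) - 452) = sqrt(-140*(-1/88) - 452) = sqrt(35/22 - 452) = sqrt(-9909/22) = 3*I*sqrt(24222)/22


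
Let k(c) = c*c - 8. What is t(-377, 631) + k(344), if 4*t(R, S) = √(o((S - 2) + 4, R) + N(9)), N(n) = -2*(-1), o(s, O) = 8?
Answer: 118328 + √10/4 ≈ 1.1833e+5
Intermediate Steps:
k(c) = -8 + c² (k(c) = c² - 8 = -8 + c²)
N(n) = 2
t(R, S) = √10/4 (t(R, S) = √(8 + 2)/4 = √10/4)
t(-377, 631) + k(344) = √10/4 + (-8 + 344²) = √10/4 + (-8 + 118336) = √10/4 + 118328 = 118328 + √10/4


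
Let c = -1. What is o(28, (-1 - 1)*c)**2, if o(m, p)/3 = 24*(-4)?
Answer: 82944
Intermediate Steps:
o(m, p) = -288 (o(m, p) = 3*(24*(-4)) = 3*(-96) = -288)
o(28, (-1 - 1)*c)**2 = (-288)**2 = 82944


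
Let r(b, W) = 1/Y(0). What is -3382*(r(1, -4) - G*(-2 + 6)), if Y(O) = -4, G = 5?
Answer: 136971/2 ≈ 68486.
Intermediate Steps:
r(b, W) = -¼ (r(b, W) = 1/(-4) = -¼)
-3382*(r(1, -4) - G*(-2 + 6)) = -3382*(-¼ - 5*(-2 + 6)) = -3382*(-¼ - 5*4) = -3382*(-¼ - 1*20) = -3382*(-¼ - 20) = -3382*(-81/4) = 136971/2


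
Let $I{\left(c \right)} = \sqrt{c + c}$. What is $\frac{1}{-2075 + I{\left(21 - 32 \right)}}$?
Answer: $- \frac{2075}{4305647} - \frac{i \sqrt{22}}{4305647} \approx -0.00048193 - 1.0894 \cdot 10^{-6} i$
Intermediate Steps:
$I{\left(c \right)} = \sqrt{2} \sqrt{c}$ ($I{\left(c \right)} = \sqrt{2 c} = \sqrt{2} \sqrt{c}$)
$\frac{1}{-2075 + I{\left(21 - 32 \right)}} = \frac{1}{-2075 + \sqrt{2} \sqrt{21 - 32}} = \frac{1}{-2075 + \sqrt{2} \sqrt{-11}} = \frac{1}{-2075 + \sqrt{2} i \sqrt{11}} = \frac{1}{-2075 + i \sqrt{22}}$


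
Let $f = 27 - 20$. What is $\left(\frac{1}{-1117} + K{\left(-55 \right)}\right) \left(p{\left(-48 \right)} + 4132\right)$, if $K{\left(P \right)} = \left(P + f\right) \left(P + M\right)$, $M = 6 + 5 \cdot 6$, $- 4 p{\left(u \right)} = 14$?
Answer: $\frac{8411430671}{2234} \approx 3.7652 \cdot 10^{6}$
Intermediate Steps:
$p{\left(u \right)} = - \frac{7}{2}$ ($p{\left(u \right)} = \left(- \frac{1}{4}\right) 14 = - \frac{7}{2}$)
$M = 36$ ($M = 6 + 30 = 36$)
$f = 7$
$K{\left(P \right)} = \left(7 + P\right) \left(36 + P\right)$ ($K{\left(P \right)} = \left(P + 7\right) \left(P + 36\right) = \left(7 + P\right) \left(36 + P\right)$)
$\left(\frac{1}{-1117} + K{\left(-55 \right)}\right) \left(p{\left(-48 \right)} + 4132\right) = \left(\frac{1}{-1117} + \left(252 + \left(-55\right)^{2} + 43 \left(-55\right)\right)\right) \left(- \frac{7}{2} + 4132\right) = \left(- \frac{1}{1117} + \left(252 + 3025 - 2365\right)\right) \frac{8257}{2} = \left(- \frac{1}{1117} + 912\right) \frac{8257}{2} = \frac{1018703}{1117} \cdot \frac{8257}{2} = \frac{8411430671}{2234}$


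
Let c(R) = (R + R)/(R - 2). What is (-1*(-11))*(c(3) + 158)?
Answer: 1804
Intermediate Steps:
c(R) = 2*R/(-2 + R) (c(R) = (2*R)/(-2 + R) = 2*R/(-2 + R))
(-1*(-11))*(c(3) + 158) = (-1*(-11))*(2*3/(-2 + 3) + 158) = 11*(2*3/1 + 158) = 11*(2*3*1 + 158) = 11*(6 + 158) = 11*164 = 1804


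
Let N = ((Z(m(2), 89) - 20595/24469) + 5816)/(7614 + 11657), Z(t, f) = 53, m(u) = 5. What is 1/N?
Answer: 471542099/143587966 ≈ 3.2840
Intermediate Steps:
N = 143587966/471542099 (N = ((53 - 20595/24469) + 5816)/(7614 + 11657) = ((53 - 20595*1/24469) + 5816)/19271 = ((53 - 20595/24469) + 5816)*(1/19271) = (1276262/24469 + 5816)*(1/19271) = (143587966/24469)*(1/19271) = 143587966/471542099 ≈ 0.30451)
1/N = 1/(143587966/471542099) = 471542099/143587966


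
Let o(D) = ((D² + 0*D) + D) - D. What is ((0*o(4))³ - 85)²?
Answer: 7225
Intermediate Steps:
o(D) = D² (o(D) = ((D² + 0) + D) - D = (D² + D) - D = (D + D²) - D = D²)
((0*o(4))³ - 85)² = ((0*4²)³ - 85)² = ((0*16)³ - 85)² = (0³ - 85)² = (0 - 85)² = (-85)² = 7225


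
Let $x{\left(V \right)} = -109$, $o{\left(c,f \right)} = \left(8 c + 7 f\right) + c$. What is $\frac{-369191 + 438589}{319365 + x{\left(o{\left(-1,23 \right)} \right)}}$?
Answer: $\frac{4957}{22804} \approx 0.21737$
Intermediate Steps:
$o{\left(c,f \right)} = 7 f + 9 c$ ($o{\left(c,f \right)} = \left(7 f + 8 c\right) + c = 7 f + 9 c$)
$\frac{-369191 + 438589}{319365 + x{\left(o{\left(-1,23 \right)} \right)}} = \frac{-369191 + 438589}{319365 - 109} = \frac{69398}{319256} = 69398 \cdot \frac{1}{319256} = \frac{4957}{22804}$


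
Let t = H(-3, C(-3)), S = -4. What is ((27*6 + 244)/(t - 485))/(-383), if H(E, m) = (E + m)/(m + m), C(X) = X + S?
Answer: 1421/649185 ≈ 0.0021889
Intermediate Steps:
C(X) = -4 + X (C(X) = X - 4 = -4 + X)
H(E, m) = (E + m)/(2*m) (H(E, m) = (E + m)/((2*m)) = (E + m)*(1/(2*m)) = (E + m)/(2*m))
t = 5/7 (t = (-3 + (-4 - 3))/(2*(-4 - 3)) = (½)*(-3 - 7)/(-7) = (½)*(-⅐)*(-10) = 5/7 ≈ 0.71429)
((27*6 + 244)/(t - 485))/(-383) = ((27*6 + 244)/(5/7 - 485))/(-383) = ((162 + 244)/(-3390/7))*(-1/383) = (406*(-7/3390))*(-1/383) = -1421/1695*(-1/383) = 1421/649185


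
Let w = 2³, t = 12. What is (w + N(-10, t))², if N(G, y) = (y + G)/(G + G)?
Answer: 6241/100 ≈ 62.410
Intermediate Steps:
w = 8
N(G, y) = (G + y)/(2*G) (N(G, y) = (G + y)/((2*G)) = (G + y)*(1/(2*G)) = (G + y)/(2*G))
(w + N(-10, t))² = (8 + (½)*(-10 + 12)/(-10))² = (8 + (½)*(-⅒)*2)² = (8 - ⅒)² = (79/10)² = 6241/100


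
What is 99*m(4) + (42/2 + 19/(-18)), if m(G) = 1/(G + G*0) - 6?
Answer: -19775/36 ≈ -549.31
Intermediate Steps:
m(G) = -6 + 1/G (m(G) = 1/(G + 0) - 6 = 1/G - 6 = -6 + 1/G)
99*m(4) + (42/2 + 19/(-18)) = 99*(-6 + 1/4) + (42/2 + 19/(-18)) = 99*(-6 + 1/4) + (42*(1/2) + 19*(-1/18)) = 99*(-23/4) + (21 - 19/18) = -2277/4 + 359/18 = -19775/36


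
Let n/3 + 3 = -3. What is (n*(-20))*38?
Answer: 13680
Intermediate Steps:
n = -18 (n = -9 + 3*(-3) = -9 - 9 = -18)
(n*(-20))*38 = -18*(-20)*38 = 360*38 = 13680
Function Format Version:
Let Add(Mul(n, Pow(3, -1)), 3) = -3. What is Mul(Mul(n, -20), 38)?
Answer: 13680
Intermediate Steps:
n = -18 (n = Add(-9, Mul(3, -3)) = Add(-9, -9) = -18)
Mul(Mul(n, -20), 38) = Mul(Mul(-18, -20), 38) = Mul(360, 38) = 13680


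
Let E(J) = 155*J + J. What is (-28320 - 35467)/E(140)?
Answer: -63787/21840 ≈ -2.9207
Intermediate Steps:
E(J) = 156*J
(-28320 - 35467)/E(140) = (-28320 - 35467)/((156*140)) = -63787/21840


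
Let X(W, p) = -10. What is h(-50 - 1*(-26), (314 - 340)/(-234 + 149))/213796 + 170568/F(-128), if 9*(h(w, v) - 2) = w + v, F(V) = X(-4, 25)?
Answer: -63402428279/3717135 ≈ -17057.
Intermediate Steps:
F(V) = -10
h(w, v) = 2 + v/9 + w/9 (h(w, v) = 2 + (w + v)/9 = 2 + (v + w)/9 = 2 + (v/9 + w/9) = 2 + v/9 + w/9)
h(-50 - 1*(-26), (314 - 340)/(-234 + 149))/213796 + 170568/F(-128) = (2 + ((314 - 340)/(-234 + 149))/9 + (-50 - 1*(-26))/9)/213796 + 170568/(-10) = (2 + (-26/(-85))/9 + (-50 + 26)/9)*(1/213796) + 170568*(-1/10) = (2 + (-26*(-1/85))/9 + (1/9)*(-24))*(1/213796) - 85284/5 = (2 + (1/9)*(26/85) - 8/3)*(1/213796) - 85284/5 = (2 + 26/765 - 8/3)*(1/213796) - 85284/5 = -484/765*1/213796 - 85284/5 = -11/3717135 - 85284/5 = -63402428279/3717135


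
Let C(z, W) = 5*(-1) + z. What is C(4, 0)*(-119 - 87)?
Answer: 206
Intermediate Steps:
C(z, W) = -5 + z
C(4, 0)*(-119 - 87) = (-5 + 4)*(-119 - 87) = -1*(-206) = 206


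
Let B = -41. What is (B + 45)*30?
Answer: 120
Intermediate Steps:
(B + 45)*30 = (-41 + 45)*30 = 4*30 = 120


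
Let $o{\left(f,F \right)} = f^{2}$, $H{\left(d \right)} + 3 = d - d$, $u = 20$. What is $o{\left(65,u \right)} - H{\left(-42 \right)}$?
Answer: $4228$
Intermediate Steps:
$H{\left(d \right)} = -3$ ($H{\left(d \right)} = -3 + \left(d - d\right) = -3 + 0 = -3$)
$o{\left(65,u \right)} - H{\left(-42 \right)} = 65^{2} - -3 = 4225 + 3 = 4228$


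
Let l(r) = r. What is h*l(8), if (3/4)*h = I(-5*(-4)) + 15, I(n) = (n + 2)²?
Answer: 15968/3 ≈ 5322.7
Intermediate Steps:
I(n) = (2 + n)²
h = 1996/3 (h = 4*((2 - 5*(-4))² + 15)/3 = 4*((2 + 20)² + 15)/3 = 4*(22² + 15)/3 = 4*(484 + 15)/3 = (4/3)*499 = 1996/3 ≈ 665.33)
h*l(8) = (1996/3)*8 = 15968/3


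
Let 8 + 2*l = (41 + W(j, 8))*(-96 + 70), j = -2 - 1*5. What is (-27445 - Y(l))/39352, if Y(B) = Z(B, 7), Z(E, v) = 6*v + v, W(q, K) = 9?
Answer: -13747/19676 ≈ -0.69867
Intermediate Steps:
j = -7 (j = -2 - 5 = -7)
Z(E, v) = 7*v
l = -654 (l = -4 + ((41 + 9)*(-96 + 70))/2 = -4 + (50*(-26))/2 = -4 + (½)*(-1300) = -4 - 650 = -654)
Y(B) = 49 (Y(B) = 7*7 = 49)
(-27445 - Y(l))/39352 = (-27445 - 1*49)/39352 = (-27445 - 49)*(1/39352) = -27494*1/39352 = -13747/19676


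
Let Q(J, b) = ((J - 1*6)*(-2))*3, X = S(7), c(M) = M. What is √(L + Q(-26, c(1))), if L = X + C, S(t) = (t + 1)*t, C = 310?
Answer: 3*√62 ≈ 23.622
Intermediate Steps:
S(t) = t*(1 + t) (S(t) = (1 + t)*t = t*(1 + t))
X = 56 (X = 7*(1 + 7) = 7*8 = 56)
L = 366 (L = 56 + 310 = 366)
Q(J, b) = 36 - 6*J (Q(J, b) = ((J - 6)*(-2))*3 = ((-6 + J)*(-2))*3 = (12 - 2*J)*3 = 36 - 6*J)
√(L + Q(-26, c(1))) = √(366 + (36 - 6*(-26))) = √(366 + (36 + 156)) = √(366 + 192) = √558 = 3*√62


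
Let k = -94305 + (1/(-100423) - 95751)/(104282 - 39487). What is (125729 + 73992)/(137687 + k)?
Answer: 1299566229588485/282273079617196 ≈ 4.6039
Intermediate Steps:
k = -613643601419599/6506908285 (k = -94305 + (-1/100423 - 95751)/64795 = -94305 - 9615602674/100423*1/64795 = -94305 - 9615602674/6506908285 = -613643601419599/6506908285 ≈ -94307.)
(125729 + 73992)/(137687 + k) = (125729 + 73992)/(137687 - 613643601419599/6506908285) = 199721/(282273079617196/6506908285) = 199721*(6506908285/282273079617196) = 1299566229588485/282273079617196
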